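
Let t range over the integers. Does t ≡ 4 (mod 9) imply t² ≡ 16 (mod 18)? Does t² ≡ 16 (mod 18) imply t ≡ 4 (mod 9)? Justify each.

Neither implication holds.

[⇒] This fails: take t = 13. Then 13 ≡ 4 (mod 9), but 13² = 169 ≡ 7 (mod 18), not 16.

[⇐] This fails: take t = 14. Then 14² = 196 ≡ 16 (mod 18), yet 14 ≡ 5 (mod 9), not 4.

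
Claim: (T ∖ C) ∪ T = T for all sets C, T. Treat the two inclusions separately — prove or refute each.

Both inclusions hold.

(⊆) Let x ∈ (T ∖ C) ∪ T. Then either x ∈ T and x ∉ C; or x ∈ C ∩ T. In each case x ∈ T, so (T ∖ C) ∪ T ⊆ T.

(⊇) Let x ∈ T. Then either x ∈ T and x ∉ C; or x ∈ C ∩ T. In each case x ∈ (T ∖ C) ∪ T, so T ⊆ (T ∖ C) ∪ T.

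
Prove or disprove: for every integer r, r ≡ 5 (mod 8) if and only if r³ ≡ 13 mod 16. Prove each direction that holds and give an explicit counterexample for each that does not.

Not equivalent: only (⇐) holds.

(→) This fails: take r = 13. Then 13 ≡ 5 (mod 8), but 13³ = 2197 ≡ 5 (mod 16), not 13.

(←) Conversely, the residues r modulo 16 with r³ ≡ 13 (mod 16) are exactly {5}, and each is ≡ 5 (mod 8).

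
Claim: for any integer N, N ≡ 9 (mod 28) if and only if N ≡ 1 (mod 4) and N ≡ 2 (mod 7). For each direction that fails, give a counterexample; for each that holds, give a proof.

Both directions hold; the statement is true.

Forward direction. Suppose N ≡ 9 (mod 28); write N = 28j + 9. Since 4 ∣ 28, reducing mod 4 gives N ≡ 9 ≡ 1 (mod 4); since 7 ∣ 28, reducing mod 7 gives N ≡ 9 ≡ 2 (mod 7).

Converse. If N ≡ 1 (mod 4) and N ≡ 2 (mod 7), then by the Chinese remainder theorem N ≡ 9 (mod 28). This is exactly N ≡ 9 (mod 28).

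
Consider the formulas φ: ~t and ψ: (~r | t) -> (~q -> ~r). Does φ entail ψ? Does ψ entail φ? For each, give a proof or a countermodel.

The forward direction holds; the converse fails.

(→) Assume the antecedent. If t is true, the antecedent cannot hold. If t is false, (~r | t) -> (~q -> ~r) reduces to true regardless of the other variables. Either way (~r | t) -> (~q -> ~r) holds.

(←) This fails. Under t = T, r = F, q = F, the left side is false but the right side is true.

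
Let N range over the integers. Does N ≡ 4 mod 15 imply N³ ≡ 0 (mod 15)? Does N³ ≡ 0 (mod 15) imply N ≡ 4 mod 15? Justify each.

Neither direction holds.

[⇒] This fails: take N = 4. Then 4 ≡ 4 (mod 15), but 4³ = 64 ≡ 4 (mod 15), not 0.

[⇐] This fails: take N = 0. Then 0³ = 0 ≡ 0 (mod 15), yet 0 ≡ 0 (mod 15), not 4.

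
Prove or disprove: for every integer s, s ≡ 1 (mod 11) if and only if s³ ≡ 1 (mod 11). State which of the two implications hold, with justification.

(→) Suppose s ≡ 1 (mod 11). Write s = 11j + 1. Then (11j + 1)³ = 1331j³ + 363j² + 33j + 1 = 11(121j³ + 33j² + 3j) + 1, so s³ ≡ 1 (mod 11).

(←) Conversely, suppose s³ ≡ 1 (mod 11). The only residue r in {0, …, 10} with r³ ≡ 1 (mod 11) is r = 1, so s ≡ 1 (mod 11).

Both directions hold; the statement is true.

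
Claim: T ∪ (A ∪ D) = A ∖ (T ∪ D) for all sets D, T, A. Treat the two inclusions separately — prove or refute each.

(⊆) fails; (⊇) holds.

(⊆) This inclusion fails. Take D = {1}, T = ∅, A = ∅; then 1 ∈ T ∪ (A ∪ D) but 1 ∉ A ∖ (T ∪ D).

(⊇) Let x ∈ A ∖ (T ∪ D). Then x ∈ A and x ∉ D, T, from which x ∈ T ∪ (A ∪ D).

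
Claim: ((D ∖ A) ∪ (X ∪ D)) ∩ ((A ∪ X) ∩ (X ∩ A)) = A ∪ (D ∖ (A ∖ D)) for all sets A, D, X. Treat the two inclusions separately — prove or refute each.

(⟹) Let x ∈ ((D ∖ A) ∪ (X ∪ D)) ∩ ((A ∪ X) ∩ (X ∩ A)). Then either x ∈ A ∩ X and x ∉ D; or x ∈ A ∩ D ∩ X. In each case x ∈ A ∪ (D ∖ (A ∖ D)), so ((D ∖ A) ∪ (X ∪ D)) ∩ ((A ∪ X) ∩ (X ∩ A)) ⊆ A ∪ (D ∖ (A ∖ D)).

(⟸) This inclusion fails. Take A = {1}, D = ∅, X = ∅; then 1 ∈ A ∪ (D ∖ (A ∖ D)) but 1 ∉ ((D ∖ A) ∪ (X ∪ D)) ∩ ((A ∪ X) ∩ (X ∩ A)).

(⊆) holds; (⊇) fails.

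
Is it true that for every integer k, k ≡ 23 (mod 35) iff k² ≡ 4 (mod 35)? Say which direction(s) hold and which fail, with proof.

(→) Suppose k ≡ 23 (mod 35). Write k = 35j + 23. Then (35j + 23)² = 1225j² + 1610j + 529 = 35(35j² + 46j + 15) + 4, so k² ≡ 4 (mod 35).

(←) This fails: take k = 2. Then 2² = 4 ≡ 4 (mod 35), yet 2 ≡ 2 (mod 35), not 23.

(⇒) holds; (⇐) fails.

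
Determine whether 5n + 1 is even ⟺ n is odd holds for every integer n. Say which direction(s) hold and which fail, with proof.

(⟹) Suppose 5n + 1 is even. Since 5 is odd, 5n and n have the same parity, so 5n + 1 ≡ n + 1 (mod 2). As 1 is odd, 5n + 1 is even exactly when n is odd. Thus n is odd.

(⟸) Conversely, suppose n is odd; write n = 2j + 1. Then 5n + 1 = 5·(2j + 1) + 1 = 2·5j + 6, which is even.

Both directions hold; the statement is true.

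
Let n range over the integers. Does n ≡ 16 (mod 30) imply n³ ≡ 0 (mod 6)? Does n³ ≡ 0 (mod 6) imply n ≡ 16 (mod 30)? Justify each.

(→) This fails: take n = 16. Then 16 ≡ 16 (mod 30), but 16³ = 4096 ≡ 4 (mod 6), not 0.

(←) This fails: take n = 0. Then 0³ = 0 ≡ 0 (mod 6), yet 0 ≡ 0 (mod 30), not 16.

(⇒) fails and (⇐) fails.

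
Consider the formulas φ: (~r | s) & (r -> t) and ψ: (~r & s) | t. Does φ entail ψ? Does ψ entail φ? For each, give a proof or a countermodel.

Neither implication holds.

(⇒) This fails. Under t = F, r = F, s = F, the left side is true but the right side is false.

(⇐) This fails. Under t = T, r = T, s = F, the left side is false but the right side is true.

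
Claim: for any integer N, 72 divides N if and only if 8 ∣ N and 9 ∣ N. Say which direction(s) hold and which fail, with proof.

[⇒] If 72 ∣ N, write N = 72q. Since 72 = 9·8, N = 8·(9q), so 8 ∣ N; and since 72 = 8·9, N = 9·(8q), so 9 ∣ N.

[⇐] Suppose 8 ∣ N and 9 ∣ N. Any common multiple of 8 and 9 is a multiple of their lcm; here gcd(8, 9) = 1, so lcm(8, 9) = 8·9 = 72, so 72 ∣ N.

Both directions hold.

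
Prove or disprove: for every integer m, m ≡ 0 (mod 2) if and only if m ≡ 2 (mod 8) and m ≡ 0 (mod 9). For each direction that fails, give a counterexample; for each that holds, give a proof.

Only the reverse direction holds.

[⇒] This fails: m = 0 gives 0 ≡ 0 (mod 2) but 0 ≡ 0 (mod 8), so the conjunction on the right does not hold.

[⇐] Conversely, if m ≡ 2 (mod 8) and m ≡ 0 (mod 9), then by the Chinese remainder theorem m ≡ 18 (mod 72). Since 18 ≡ 0 (mod 2) and 2 ∣ 72, we get m ≡ 0 (mod 2).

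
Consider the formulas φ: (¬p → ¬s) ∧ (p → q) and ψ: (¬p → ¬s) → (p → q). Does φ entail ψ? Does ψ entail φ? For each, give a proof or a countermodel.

Not equivalent: only (⇒) holds.

[⇐] This fails. Under q = F, s = T, p = F, the left side is false but the right side is true.

[⇒] Assume the antecedent. If q is true, (¬p → ¬s) → (p → q) reduces to true regardless of the other variables. If q is false, the antecedent forces (q = F, s = F, p = F), and (¬p → ¬s) → (p → q) holds there. Either way (¬p → ¬s) → (p → q) holds.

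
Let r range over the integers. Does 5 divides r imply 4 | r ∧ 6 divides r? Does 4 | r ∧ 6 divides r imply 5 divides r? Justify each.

Both directions fail.

(→) This fails: take r = 5. Certainly 5 ∣ 5, but 4 ∤ 5.

(←) This fails: take r = 12. Both 4 ∣ 12 and 6 ∣ 12, yet 12 is not a multiple of 5 (since 12 = 2·5 + 2), so 5 ∤ 12.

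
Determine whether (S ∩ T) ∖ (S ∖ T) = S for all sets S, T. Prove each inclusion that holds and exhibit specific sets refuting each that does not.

The sets are not equal: only the forward inclusion holds.

Forward inclusion. Let x ∈ (S ∩ T) ∖ (S ∖ T). Then x ∈ S ∩ T, from which x ∈ S.

Reverse inclusion. This inclusion fails. Take S = {1}, T = ∅; then 1 ∈ S but 1 ∉ (S ∩ T) ∖ (S ∖ T).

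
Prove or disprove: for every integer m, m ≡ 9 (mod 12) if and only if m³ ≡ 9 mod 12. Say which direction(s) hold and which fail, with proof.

Both directions hold; the statement is true.

(⟸) For the converse, argue contrapositively. If m ≢ 9 (mod 12), then m is congruent to one of 0, 1, 2, 3, 4, 5, 6, 7, 8, 10, 11 modulo 12, and these give m³ ≡ 0, 1, 8, 3, 4, 5, 0, 7, 8, 4, 11 respectively — never 9.

(⟹) Suppose m ≡ 9 (mod 12). Write m = 12j + 9. Then (12j + 9)³ = 1728j³ + 3888j² + 2916j + 729 = 12(144j³ + 324j² + 243j + 60) + 9, so m³ ≡ 9 (mod 12).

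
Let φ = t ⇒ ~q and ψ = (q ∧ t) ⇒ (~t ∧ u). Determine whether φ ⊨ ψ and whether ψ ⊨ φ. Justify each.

(⇒) Assume the antecedent. If q is true, the antecedent forces (u = F, q = T, t = F) or (u = T, q = T, t = F), and (q ∧ t) ⇒ (~t ∧ u) holds there. If q is false, (q ∧ t) ⇒ (~t ∧ u) reduces to true regardless of the other variables. Either way (q ∧ t) ⇒ (~t ∧ u) holds.

(⇐) Assume the antecedent. If q is true, the antecedent forces (u = F, q = T, t = F) or (u = T, q = T, t = F), and t ⇒ ~q holds there. If q is false, t ⇒ ~q reduces to true regardless of the other variables. Either way t ⇒ ~q holds.

Both directions hold.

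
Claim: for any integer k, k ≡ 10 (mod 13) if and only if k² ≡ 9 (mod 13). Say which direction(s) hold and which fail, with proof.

Forward direction. Suppose k ≡ 10 (mod 13). Write k = 13j + 10. Then (13j + 10)² = 169j² + 260j + 100 = 13(13j² + 20j + 7) + 9, so k² ≡ 9 (mod 13).

Converse. This fails: take k = 3. Then 3² = 9 ≡ 9 (mod 13), yet 3 ≡ 3 (mod 13), not 10.

The forward direction holds; the converse fails.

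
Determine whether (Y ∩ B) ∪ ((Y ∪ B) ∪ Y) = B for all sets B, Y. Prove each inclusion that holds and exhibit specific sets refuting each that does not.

(⊆) fails; (⊇) holds.

(⊆) This inclusion fails. Take B = ∅, Y = {1}; then 1 ∈ (Y ∩ B) ∪ ((Y ∪ B) ∪ Y) but 1 ∉ B.

(⊇) Let x ∈ B. Then either x ∈ B and x ∉ Y; or x ∈ B ∩ Y. In each case x ∈ (Y ∩ B) ∪ ((Y ∪ B) ∪ Y), so B ⊆ (Y ∩ B) ∪ ((Y ∪ B) ∪ Y).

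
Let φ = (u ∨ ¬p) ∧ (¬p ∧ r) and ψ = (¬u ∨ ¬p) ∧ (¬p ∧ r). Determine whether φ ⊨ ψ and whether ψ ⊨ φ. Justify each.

Equivalent; both directions hold.

(⇒) Assume the antecedent. If p is true, the antecedent cannot hold. If p is false, the antecedent forces (p = F, u = F, r = T) or (p = F, u = T, r = T), and (¬u ∨ ¬p) ∧ (¬p ∧ r) holds there. Either way (¬u ∨ ¬p) ∧ (¬p ∧ r) holds.

(⇐) Assume the antecedent. If p is true, the antecedent cannot hold. If p is false, the antecedent forces (p = F, u = F, r = T) or (p = F, u = T, r = T), and (u ∨ ¬p) ∧ (¬p ∧ r) holds there. Either way (u ∨ ¬p) ∧ (¬p ∧ r) holds.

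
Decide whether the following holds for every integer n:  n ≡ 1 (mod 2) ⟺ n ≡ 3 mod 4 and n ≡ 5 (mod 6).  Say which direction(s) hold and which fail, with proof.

Not equivalent: only (⇐) holds.

(⟸) If n ≡ 3 (mod 4) and n ≡ 5 (mod 6), then by the Chinese remainder theorem n ≡ 11 (mod 12). Since 11 ≡ 1 (mod 2) and 2 ∣ 12, we get n ≡ 1 (mod 2).

(⟹) This fails: n = 1 gives 1 ≡ 1 (mod 2) but 1 ≡ 1 (mod 4), so the conjunction on the right does not hold.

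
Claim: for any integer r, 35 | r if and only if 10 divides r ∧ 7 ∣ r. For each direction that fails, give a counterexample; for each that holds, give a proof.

[⇐] Suppose 10 ∣ r and 7 ∣ r. Any common multiple of 10 and 7 is a multiple of their lcm; here gcd(10, 7) = 1, so lcm(10, 7) = 10·7 = 70, so 70 ∣ r. Since 35 ∣ 70, it follows that 35 ∣ r.

[⇒] This fails: take r = 35. Certainly 35 ∣ 35, but 10 ∤ 35.

Only the reverse direction holds.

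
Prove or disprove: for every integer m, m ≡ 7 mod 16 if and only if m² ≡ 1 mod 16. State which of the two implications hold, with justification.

(←) This fails: take m = 1. Then 1² = 1 ≡ 1 (mod 16), yet 1 ≡ 1 (mod 16), not 7.

(→) Suppose m ≡ 7 mod 16. Write m = 16j + 7. Then (16j + 7)² = 256j² + 224j + 49 = 16(16j² + 14j + 3) + 1, so m² ≡ 1 (mod 16).

(⇒) holds; (⇐) fails.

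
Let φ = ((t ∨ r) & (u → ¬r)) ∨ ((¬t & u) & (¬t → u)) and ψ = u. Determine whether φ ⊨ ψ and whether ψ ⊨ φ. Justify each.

(⟹) This fails. Under u = F, r = T, t = F, the left side is true but the right side is false.

(⟸) This fails. Under u = T, r = T, t = T, the left side is false but the right side is true.

Neither direction holds.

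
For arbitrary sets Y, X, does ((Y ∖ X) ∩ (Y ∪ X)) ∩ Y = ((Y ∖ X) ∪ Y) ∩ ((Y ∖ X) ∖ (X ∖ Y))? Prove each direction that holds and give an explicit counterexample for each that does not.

Both inclusions hold; the sets are equal.

(⊆) Let x ∈ ((Y ∖ X) ∩ (Y ∪ X)) ∩ Y. Then x ∈ Y and x ∉ X, from which x ∈ ((Y ∖ X) ∪ Y) ∩ ((Y ∖ X) ∖ (X ∖ Y)).

(⊇) Let x ∈ ((Y ∖ X) ∪ Y) ∩ ((Y ∖ X) ∖ (X ∖ Y)). Then x ∈ Y and x ∉ X, from which x ∈ ((Y ∖ X) ∩ (Y ∪ X)) ∩ Y.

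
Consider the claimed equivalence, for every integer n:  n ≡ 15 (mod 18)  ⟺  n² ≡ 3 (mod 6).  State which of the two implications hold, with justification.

Only the forward direction holds.

(⟹) Suppose n ≡ 15 (mod 18). Then n² ≡ 15² = 225 (mod 18), and since 6 ∣ 18, also n² ≡ 3 (mod 6).

(⟸) This fails: take n = 3. Then 3² = 9 ≡ 3 (mod 6), yet 3 ≡ 3 (mod 18), not 15.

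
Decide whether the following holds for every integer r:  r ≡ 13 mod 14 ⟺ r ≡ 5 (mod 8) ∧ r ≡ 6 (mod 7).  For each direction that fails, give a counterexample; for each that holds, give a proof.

Only the reverse direction holds.

[⇒] This fails: r = 41 gives 41 ≡ 13 (mod 14) but 41 ≡ 1 (mod 8), so the conjunction on the right does not hold.

[⇐] Conversely, if r ≡ 5 (mod 8) and r ≡ 6 (mod 7), then by the Chinese remainder theorem r ≡ 13 (mod 56). Since 13 ≡ 13 (mod 14) and 14 ∣ 56, we get r ≡ 13 (mod 14).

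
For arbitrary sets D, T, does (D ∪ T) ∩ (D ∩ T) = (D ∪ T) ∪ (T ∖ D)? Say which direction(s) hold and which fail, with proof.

(⊆) holds; (⊇) fails.

(⟸) This inclusion fails. Take D = {1}, T = ∅; then 1 ∈ (D ∪ T) ∪ (T ∖ D) but 1 ∉ (D ∪ T) ∩ (D ∩ T).

(⟹) Let x ∈ (D ∪ T) ∩ (D ∩ T). Then x ∈ D ∩ T, from which x ∈ (D ∪ T) ∪ (T ∖ D).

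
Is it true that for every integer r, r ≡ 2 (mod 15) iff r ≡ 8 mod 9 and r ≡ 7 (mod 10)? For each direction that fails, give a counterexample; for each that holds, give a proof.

[⇐] If r ≡ 8 (mod 9) and r ≡ 7 (mod 10), then by the Chinese remainder theorem r ≡ 17 (mod 90). Since 17 ≡ 2 (mod 15) and 15 ∣ 90, we get r ≡ 2 (mod 15).

[⇒] This fails: r = 32 gives 32 ≡ 2 (mod 15) but 32 ≡ 5 (mod 9), so the conjunction on the right does not hold.

(⇒) fails; (⇐) holds.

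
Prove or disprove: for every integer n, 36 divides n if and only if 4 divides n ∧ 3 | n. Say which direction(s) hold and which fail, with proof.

(⇒) If 36 ∣ n, write n = 36q. Since 36 = 9·4, n = 4·(9q), so 4 ∣ n; and since 36 = 12·3, n = 3·(12q), so 3 ∣ n.

(⇐) This fails: take n = 12. Both 4 ∣ 12 and 3 ∣ 12, yet 12 is not a multiple of 36 (since 12 = 0·36 + 12), so 36 ∤ 12.

Only the forward implication holds.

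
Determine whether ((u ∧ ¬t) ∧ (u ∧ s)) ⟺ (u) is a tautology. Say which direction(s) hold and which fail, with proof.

(⇒) Assume the antecedent. If u is true, u reduces to true regardless of the other variables. If u is false, the antecedent cannot hold. Either way u holds.

(⇐) This fails. Under u = T, s = F, t = F, the left side is false but the right side is true.

The forward direction holds; the converse fails.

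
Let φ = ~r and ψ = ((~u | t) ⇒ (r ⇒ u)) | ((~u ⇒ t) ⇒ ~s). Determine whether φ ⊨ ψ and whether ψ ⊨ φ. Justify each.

(⟹) Assume the antecedent. If r is true, the antecedent cannot hold. If r is false, the consequent reduces to true regardless of the other variables. Either way the consequent holds.

(⟸) This fails. Under t = F, r = T, u = F, s = F, the left side is false but the right side is true.

Not equivalent: only (⇒) holds.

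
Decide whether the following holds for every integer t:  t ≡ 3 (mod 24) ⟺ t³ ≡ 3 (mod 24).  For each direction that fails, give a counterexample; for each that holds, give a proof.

The biconditional holds.

(⟸) Suppose t³ ≡ 3 (mod 24). The only residue r in {0, …, 23} with r³ ≡ 3 (mod 24) is r = 3, so t ≡ 3 (mod 24).

(⟹) Suppose t ≡ 3 (mod 24). Write t = 24j + 3. Then (24j + 3)³ = 13824j³ + 5184j² + 648j + 27 = 24(576j³ + 216j² + 27j + 1) + 3, so t³ ≡ 3 (mod 24).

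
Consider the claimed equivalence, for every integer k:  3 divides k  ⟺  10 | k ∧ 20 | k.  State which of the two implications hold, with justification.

Neither implication holds.

[⇒] This fails: take k = 3. Certainly 3 ∣ 3, but 10 ∤ 3.

[⇐] This fails: take k = 20. Both 10 ∣ 20 and 20 ∣ 20, yet 20 is not a multiple of 3 (since 20 = 6·3 + 2), so 3 ∤ 20.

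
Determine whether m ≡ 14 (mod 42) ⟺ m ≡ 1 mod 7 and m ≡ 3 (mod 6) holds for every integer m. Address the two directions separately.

Neither direction holds.

Forward direction. This fails: m = 14 gives 14 ≡ 14 (mod 42) but 14 ≡ 0 (mod 7), so the conjunction on the right does not hold.

Converse. This fails: m = 15 satisfies both congruences on the right (15 ≡ 1 mod 7 and 15 ≡ 3 mod 6) yet 15 ≡ 15 (mod 42), not 14.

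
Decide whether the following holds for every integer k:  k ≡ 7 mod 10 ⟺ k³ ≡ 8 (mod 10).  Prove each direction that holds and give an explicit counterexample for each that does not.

Both directions fail.

(⟹) This fails: take k = 7. Then 7 ≡ 7 (mod 10), but 7³ = 343 ≡ 3 (mod 10), not 8.

(⟸) This fails: take k = 2. Then 2³ = 8 ≡ 8 (mod 10), yet 2 ≡ 2 (mod 10), not 7.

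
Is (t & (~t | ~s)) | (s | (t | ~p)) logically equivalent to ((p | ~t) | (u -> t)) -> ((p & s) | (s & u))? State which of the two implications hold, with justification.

(⟹) This fails. Under p = F, s = F, u = F, t = F, the left side is true but the right side is false.

(⟸) Assume the antecedent. If s is true, the consequent reduces to true regardless of the other variables. If s is false, the antecedent cannot hold. Either way the consequent holds.

Only the reverse direction holds.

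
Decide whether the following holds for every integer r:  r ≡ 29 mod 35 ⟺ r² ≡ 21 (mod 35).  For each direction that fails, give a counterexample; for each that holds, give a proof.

Forward direction. This fails: take r = 29. Then 29 ≡ 29 (mod 35), but 29² = 841 ≡ 1 (mod 35), not 21.

Converse. This fails: take r = 14. Then 14² = 196 ≡ 21 (mod 35), yet 14 ≡ 14 (mod 35), not 29.

Neither implication holds.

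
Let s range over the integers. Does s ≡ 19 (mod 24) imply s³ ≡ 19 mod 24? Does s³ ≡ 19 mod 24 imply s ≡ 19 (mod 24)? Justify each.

(⇒) Suppose s ≡ 19 (mod 24). Write s = 24j + 19. Then (24j + 19)³ = 13824j³ + 32832j² + 25992j + 6859 = 24(576j³ + 1368j² + 1083j + 285) + 19, so s³ ≡ 19 (mod 24).

(⇐) Conversely, suppose s³ ≡ 19 (mod 24). The only residue r in {0, …, 23} with r³ ≡ 19 (mod 24) is r = 19, so s ≡ 19 (mod 24).

Equivalent; both directions hold.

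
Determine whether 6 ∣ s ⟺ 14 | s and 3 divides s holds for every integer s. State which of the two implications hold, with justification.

(⟹) This fails: take s = 6. Certainly 6 ∣ 6, but 14 ∤ 6.

(⟸) Suppose 14 ∣ s and 3 ∣ s. Any common multiple of 14 and 3 is a multiple of their lcm; here gcd(14, 3) = 1, so lcm(14, 3) = 14·3 = 42, so 42 ∣ s. Since 6 ∣ 42, it follows that 6 ∣ s.

(⇒) fails; (⇐) holds.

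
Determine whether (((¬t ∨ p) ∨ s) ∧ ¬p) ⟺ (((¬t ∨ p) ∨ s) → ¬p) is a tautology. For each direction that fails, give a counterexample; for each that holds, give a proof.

Converse. This fails. Under p = F, s = F, t = T, the left side is false but the right side is true.

Forward direction. Assume the antecedent. If p is true, the antecedent cannot hold. If p is false, ((¬t ∨ p) ∨ s) → ¬p reduces to true regardless of the other variables. Either way ((¬t ∨ p) ∨ s) → ¬p holds.

Not equivalent: only (⇒) holds.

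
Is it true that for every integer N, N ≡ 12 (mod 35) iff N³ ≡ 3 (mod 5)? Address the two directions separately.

[⇒] Suppose N ≡ 12 (mod 35). Then N³ ≡ 12³ = 1728 (mod 35), and since 5 ∣ 35, also N³ ≡ 3 (mod 5).

[⇐] This fails: take N = 2. Then 2³ = 8 ≡ 3 (mod 5), yet 2 ≡ 2 (mod 35), not 12.

Not equivalent: only (⇒) holds.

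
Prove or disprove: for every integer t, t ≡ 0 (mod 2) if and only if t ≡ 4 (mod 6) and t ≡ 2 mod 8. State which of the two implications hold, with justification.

Only the reverse direction holds.

[⇒] This fails: t = 0 gives 0 ≡ 0 (mod 2) but 0 ≡ 0 (mod 6), so the conjunction on the right does not hold.

[⇐] Conversely, if t ≡ 4 (mod 6) and t ≡ 2 (mod 8), then by the Chinese remainder theorem t ≡ 10 (mod 24). Since 10 ≡ 0 (mod 2) and 2 ∣ 24, we get t ≡ 0 (mod 2).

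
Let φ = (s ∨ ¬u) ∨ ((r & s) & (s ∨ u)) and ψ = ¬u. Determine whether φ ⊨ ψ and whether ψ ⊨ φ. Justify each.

Not equivalent: only (⇐) holds.

(⟹) This fails. Under s = T, u = T, r = F, the left side is true but the right side is false.

(⟸) Assume the antecedent. If s is true, (s ∨ ¬u) ∨ ((r & s) & (s ∨ u)) reduces to true regardless of the other variables. If s is false, the antecedent forces (s = F, u = F, r = F) or (s = F, u = F, r = T), and (s ∨ ¬u) ∨ ((r & s) & (s ∨ u)) holds there. Either way (s ∨ ¬u) ∨ ((r & s) & (s ∨ u)) holds.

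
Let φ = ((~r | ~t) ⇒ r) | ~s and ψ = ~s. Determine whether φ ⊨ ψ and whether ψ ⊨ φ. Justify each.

The forward direction fails; the converse holds.

Forward direction. This fails. Under t = F, r = T, s = T, the left side is true but the right side is false.

Converse. Assume the antecedent. If t is true, the antecedent forces (t = T, r = F, s = F) or (t = T, r = T, s = F), and ((~r | ~t) ⇒ r) | ~s holds there. If t is false, the antecedent forces (t = F, r = F, s = F) or (t = F, r = T, s = F), and ((~r | ~t) ⇒ r) | ~s holds there. Either way ((~r | ~t) ⇒ r) | ~s holds.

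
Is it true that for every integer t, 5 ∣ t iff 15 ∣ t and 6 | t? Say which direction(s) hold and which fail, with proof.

(⟸) Suppose 15 ∣ t and 6 ∣ t. Any common multiple of 15 and 6 is a multiple of their lcm; here lcm(15, 6) = 15·6/gcd(15, 6) = 90/3 = 30, so 30 ∣ t. Since 5 ∣ 30, it follows that 5 ∣ t.

(⟹) This fails: take t = 5. Certainly 5 ∣ 5, but 15 ∤ 5.

The forward direction fails; the converse holds.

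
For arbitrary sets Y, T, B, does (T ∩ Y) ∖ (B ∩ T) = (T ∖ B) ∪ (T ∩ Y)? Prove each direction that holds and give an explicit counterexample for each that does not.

Reverse inclusion. This inclusion fails. Take Y = ∅, T = {1}, B = ∅; then 1 ∈ (T ∖ B) ∪ (T ∩ Y) but 1 ∉ (T ∩ Y) ∖ (B ∩ T).

Forward inclusion. Let x ∈ (T ∩ Y) ∖ (B ∩ T). Then x ∈ Y ∩ T and x ∉ B, from which x ∈ (T ∖ B) ∪ (T ∩ Y).

(⊆) holds; (⊇) fails.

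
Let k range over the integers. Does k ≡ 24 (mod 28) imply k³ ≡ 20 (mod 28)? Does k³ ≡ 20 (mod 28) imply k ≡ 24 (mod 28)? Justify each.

(⇒) Suppose k ≡ 24 (mod 28). Write k = 28j + 24. Then (28j + 24)³ = 21952j³ + 56448j² + 48384j + 13824 = 28(784j³ + 2016j² + 1728j + 493) + 20, so k³ ≡ 20 (mod 28).

(⇐) This fails: take k = 6. Then 6³ = 216 ≡ 20 (mod 28), yet 6 ≡ 6 (mod 28), not 24.

Only the forward implication holds.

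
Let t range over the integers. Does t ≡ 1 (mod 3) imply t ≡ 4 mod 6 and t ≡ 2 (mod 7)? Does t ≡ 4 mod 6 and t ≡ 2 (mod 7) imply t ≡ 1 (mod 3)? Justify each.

Not equivalent: only (⇐) holds.

Forward direction. This fails: t = 1 gives 1 ≡ 1 (mod 3) but 1 ≡ 1 (mod 6), so the conjunction on the right does not hold.

Converse. If t ≡ 4 (mod 6) and t ≡ 2 (mod 7), then by the Chinese remainder theorem t ≡ 16 (mod 42). Since 16 ≡ 1 (mod 3) and 3 ∣ 42, we get t ≡ 1 (mod 3).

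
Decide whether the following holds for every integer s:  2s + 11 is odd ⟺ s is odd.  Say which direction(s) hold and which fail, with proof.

The forward direction fails; the converse holds.

(⟹) This fails: take s = 4. Then 2s + 11 = 19, which is odd, yet s = 4 is even, not odd.

(⟸) Suppose s is odd. Since 2 is even, 2s is even for every s, so 2s + 11 has the same parity as 11, which is odd. Hence 2s + 11 is odd.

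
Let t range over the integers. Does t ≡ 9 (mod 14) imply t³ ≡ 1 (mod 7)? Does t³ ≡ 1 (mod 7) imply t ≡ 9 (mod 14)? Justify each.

(⇐) This fails: take t = 1. Then 1³ = 1 ≡ 1 (mod 7), yet 1 ≡ 1 (mod 14), not 9.

(⇒) Suppose t ≡ 9 (mod 14). Then t³ ≡ 9³ = 729 (mod 14), and since 7 ∣ 14, also t³ ≡ 1 (mod 7).

Not equivalent: only (⇒) holds.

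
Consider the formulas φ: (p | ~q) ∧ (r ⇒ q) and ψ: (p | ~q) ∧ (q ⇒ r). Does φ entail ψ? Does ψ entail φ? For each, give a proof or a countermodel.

(→) This fails. Under p = T, r = F, q = T, the left side is true but the right side is false.

(←) This fails. Under p = F, r = T, q = F, the left side is false but the right side is true.

Neither implication holds.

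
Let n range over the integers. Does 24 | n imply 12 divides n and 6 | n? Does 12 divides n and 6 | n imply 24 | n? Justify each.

[⇒] If 24 ∣ n, write n = 24q. Since 24 = 2·12, n = 12·(2q), so 12 ∣ n; and since 24 = 4·6, n = 6·(4q), so 6 ∣ n.

[⇐] This fails: take n = 12. Both 12 ∣ 12 and 6 ∣ 12, yet 12 is not a multiple of 24 (since 12 = 0·24 + 12), so 24 ∤ 12.

The forward direction holds; the converse fails.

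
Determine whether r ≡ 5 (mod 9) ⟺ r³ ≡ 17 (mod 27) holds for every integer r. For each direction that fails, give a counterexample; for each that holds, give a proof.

Converse. The residues r modulo 27 with r³ ≡ 17 (mod 27) are exactly {5, 14, 23}, and each is ≡ 5 (mod 9).

Forward direction. Suppose r ≡ 5 (mod 9). Working modulo 27, r ∈ {5, 14, 23}; for each such r, r³ ≡ 17 (mod 27).

Both directions hold.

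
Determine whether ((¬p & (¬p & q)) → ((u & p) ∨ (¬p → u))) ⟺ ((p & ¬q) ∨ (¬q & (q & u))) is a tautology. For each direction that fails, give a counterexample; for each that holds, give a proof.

(→) This fails. Under u = F, p = F, q = F, the left side is true but the right side is false.

(←) Assume the antecedent. If u is true, the consequent reduces to true regardless of the other variables. If u is false, the antecedent forces (u = F, p = T, q = F), and the consequent holds there. Either way the consequent holds.

The forward direction fails; the converse holds.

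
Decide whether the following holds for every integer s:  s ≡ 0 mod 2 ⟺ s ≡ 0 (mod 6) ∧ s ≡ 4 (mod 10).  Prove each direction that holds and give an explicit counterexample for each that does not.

Converse. If s ≡ 0 (mod 6) and s ≡ 4 (mod 10), then by the Chinese remainder theorem s ≡ 24 (mod 30). Since 24 ≡ 0 (mod 2) and 2 ∣ 30, we get s ≡ 0 (mod 2).

Forward direction. This fails: s = 0 gives 0 ≡ 0 (mod 2) but 0 ≡ 0 (mod 10), so the conjunction on the right does not hold.

Only the reverse direction holds.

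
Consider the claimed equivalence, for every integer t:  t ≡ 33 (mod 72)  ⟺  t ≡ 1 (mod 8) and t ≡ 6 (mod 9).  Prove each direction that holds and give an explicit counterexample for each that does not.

Both implications hold.

(⟹) Suppose t ≡ 33 (mod 72); write t = 72j + 33. Since 8 ∣ 72, reducing mod 8 gives t ≡ 33 ≡ 1 (mod 8); since 9 ∣ 72, reducing mod 9 gives t ≡ 33 ≡ 6 (mod 9).

(⟸) Conversely, if t ≡ 1 (mod 8) and t ≡ 6 (mod 9), then by the Chinese remainder theorem t ≡ 33 (mod 72). This is exactly t ≡ 33 (mod 72).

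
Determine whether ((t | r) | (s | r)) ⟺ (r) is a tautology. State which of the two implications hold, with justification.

[⇒] This fails. Under s = T, r = F, t = F, the left side is true but the right side is false.

[⇐] Assume the antecedent. If s is true, (t | r) | (s | r) reduces to true regardless of the other variables. If s is false, the antecedent forces (s = F, r = T, t = F) or (s = F, r = T, t = T), and (t | r) | (s | r) holds there. Either way (t | r) | (s | r) holds.

Not equivalent: only (⇐) holds.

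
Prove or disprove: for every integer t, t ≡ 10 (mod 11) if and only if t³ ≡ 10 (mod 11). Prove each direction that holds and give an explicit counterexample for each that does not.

(←) For the converse, argue contrapositively. If t ≢ 10 (mod 11), then t is congruent to one of 0, 1, 2, 3, 4, 5, 6, 7, 8, 9 modulo 11, and these give t³ ≡ 0, 1, 8, 5, 9, 4, 7, 2, 6, 3 respectively — never 10.

(→) Suppose t ≡ 10 (mod 11). Write t = 11j + 10. Then (11j + 10)³ = 1331j³ + 3630j² + 3300j + 1000 = 11(121j³ + 330j² + 300j + 90) + 10, so t³ ≡ 10 (mod 11).

Both implications hold.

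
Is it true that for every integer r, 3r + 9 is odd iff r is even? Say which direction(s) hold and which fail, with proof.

The biconditional holds.

Forward direction. Suppose 3r + 9 is odd. Since 3 is odd, 3r and r have the same parity, so 3r + 9 ≡ r + 9 (mod 2). As 9 is odd, 3r + 9 is odd exactly when r is even. Thus r is even.

Converse. Suppose r is even; write r = 2j. Then 3r + 9 = 3·(2j) + 9 = 2·3j + 9, which is odd.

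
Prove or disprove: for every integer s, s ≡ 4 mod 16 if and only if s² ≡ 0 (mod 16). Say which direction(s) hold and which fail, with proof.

The forward direction holds; the converse fails.

[⇒] Suppose s ≡ 4 mod 16. Write s = 16j + 4. Then (16j + 4)² = 256j² + 128j + 16 = 16(16j² + 8j + 1) + 0, so s² ≡ 0 (mod 16).

[⇐] This fails: take s = 0. Then 0² = 0 ≡ 0 (mod 16), yet 0 ≡ 0 (mod 16), not 4.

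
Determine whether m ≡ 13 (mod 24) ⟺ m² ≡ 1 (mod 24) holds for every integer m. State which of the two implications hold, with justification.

Only the forward direction holds.

(←) This fails: take m = 1. Then 1² = 1 ≡ 1 (mod 24), yet 1 ≡ 1 (mod 24), not 13.

(→) Suppose m ≡ 13 (mod 24). Write m = 24j + 13. Then (24j + 13)² = 576j² + 624j + 169 = 24(24j² + 26j + 7) + 1, so m² ≡ 1 (mod 24).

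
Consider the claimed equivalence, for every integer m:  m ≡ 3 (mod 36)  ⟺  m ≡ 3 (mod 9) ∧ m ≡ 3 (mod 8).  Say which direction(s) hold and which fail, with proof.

(⟹) This fails: m = 39 gives 39 ≡ 3 (mod 36) but 39 ≡ 7 (mod 8), so the conjunction on the right does not hold.

(⟸) Conversely, if m ≡ 3 (mod 9) and m ≡ 3 (mod 8), then by the Chinese remainder theorem m ≡ 3 (mod 72). Since 3 ≡ 3 (mod 36) and 36 ∣ 72, we get m ≡ 3 (mod 36).

Not equivalent: only (⇐) holds.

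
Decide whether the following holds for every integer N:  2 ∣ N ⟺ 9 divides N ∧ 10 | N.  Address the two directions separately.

Not equivalent: only (⇐) holds.

Forward direction. This fails: take N = 2. Certainly 2 ∣ 2, but 9 ∤ 2.

Converse. Suppose 9 ∣ N and 10 ∣ N. Any common multiple of 9 and 10 is a multiple of their lcm; here gcd(9, 10) = 1, so lcm(9, 10) = 9·10 = 90, so 90 ∣ N. Since 2 ∣ 90, it follows that 2 ∣ N.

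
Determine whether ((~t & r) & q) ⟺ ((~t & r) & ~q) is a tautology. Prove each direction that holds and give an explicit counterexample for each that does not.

Both directions fail.

[⇒] This fails. Under t = F, r = T, q = T, the left side is true but the right side is false.

[⇐] This fails. Under t = F, r = T, q = F, the left side is false but the right side is true.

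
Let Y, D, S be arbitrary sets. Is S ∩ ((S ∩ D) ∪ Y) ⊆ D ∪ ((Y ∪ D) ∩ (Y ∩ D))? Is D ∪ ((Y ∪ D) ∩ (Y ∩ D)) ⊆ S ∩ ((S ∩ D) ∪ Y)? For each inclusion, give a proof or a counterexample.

Neither inclusion holds.

(⊆) This inclusion fails. Take Y = {1}, D = ∅, S = {1}; then 1 ∈ S ∩ ((S ∩ D) ∪ Y) but 1 ∉ D ∪ ((Y ∪ D) ∩ (Y ∩ D)).

(⊇) This inclusion fails. Take Y = ∅, D = {1}, S = ∅; then 1 ∈ D ∪ ((Y ∪ D) ∩ (Y ∩ D)) but 1 ∉ S ∩ ((S ∩ D) ∪ Y).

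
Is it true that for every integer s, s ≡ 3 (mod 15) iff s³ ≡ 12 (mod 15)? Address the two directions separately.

The biconditional holds.

[⇒] Suppose s ≡ 3 (mod 15). Write s = 15j + 3. Then (15j + 3)³ = 3375j³ + 2025j² + 405j + 27 = 15(225j³ + 135j² + 27j + 1) + 12, so s³ ≡ 12 (mod 15).

[⇐] Conversely, suppose s³ ≡ 12 (mod 15). The only residue r in {0, …, 14} with r³ ≡ 12 (mod 15) is r = 3, so s ≡ 3 (mod 15).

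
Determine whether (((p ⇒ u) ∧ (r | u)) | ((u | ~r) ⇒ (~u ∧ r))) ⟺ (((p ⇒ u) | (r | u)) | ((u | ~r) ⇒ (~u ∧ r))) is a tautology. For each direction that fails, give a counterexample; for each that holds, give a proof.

(⇒) Assume the antecedent. If r is true, the consequent reduces to true regardless of the other variables. If r is false, the antecedent forces (r = F, u = T, p = F) or (r = F, u = T, p = T), and the consequent holds there. Either way the consequent holds.

(⇐) This fails. Under r = F, u = F, p = F, the left side is false but the right side is true.

(⇒) holds; (⇐) fails.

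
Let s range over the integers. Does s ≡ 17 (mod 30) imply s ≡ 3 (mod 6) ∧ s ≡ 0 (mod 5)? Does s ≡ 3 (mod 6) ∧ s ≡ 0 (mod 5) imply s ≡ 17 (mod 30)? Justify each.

(⇒) fails and (⇐) fails.

(⟹) This fails: s = 17 gives 17 ≡ 17 (mod 30) but 17 ≡ 5 (mod 6), so the conjunction on the right does not hold.

(⟸) This fails: s = 15 satisfies both congruences on the right (15 ≡ 3 mod 6 and 15 ≡ 0 mod 5) yet 15 ≡ 15 (mod 30), not 17.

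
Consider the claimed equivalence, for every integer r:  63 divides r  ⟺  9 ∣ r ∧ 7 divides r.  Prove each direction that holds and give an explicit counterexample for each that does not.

The biconditional holds.

[⇒] If 63 ∣ r, write r = 63q. Since 63 = 7·9, r = 9·(7q), so 9 ∣ r; and since 63 = 9·7, r = 7·(9q), so 7 ∣ r.

[⇐] Suppose 9 ∣ r and 7 ∣ r. Any common multiple of 9 and 7 is a multiple of their lcm; here gcd(9, 7) = 1, so lcm(9, 7) = 9·7 = 63, so 63 ∣ r.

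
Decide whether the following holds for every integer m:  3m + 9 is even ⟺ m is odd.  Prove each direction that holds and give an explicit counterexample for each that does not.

The biconditional holds.

[⇐] Suppose m is odd; write m = 2j + 1. Then 3m + 9 = 3·(2j + 1) + 9 = 2·3j + 12, which is even.

[⇒] Suppose 3m + 9 is even. Since 3 is odd, 3m and m have the same parity, so 3m + 9 ≡ m + 9 (mod 2). As 9 is odd, 3m + 9 is even exactly when m is odd. Thus m is odd.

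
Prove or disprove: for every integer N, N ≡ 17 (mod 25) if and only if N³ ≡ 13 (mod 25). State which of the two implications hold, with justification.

Both directions hold; the statement is true.

(←) Suppose N³ ≡ 13 (mod 25). The only residue r in {0, …, 24} with r³ ≡ 13 (mod 25) is r = 17, so N ≡ 17 (mod 25).

(→) Suppose N ≡ 17 (mod 25). Write N = 25j + 17. Then (25j + 17)³ = 15625j³ + 31875j² + 21675j + 4913 = 25(625j³ + 1275j² + 867j + 196) + 13, so N³ ≡ 13 (mod 25).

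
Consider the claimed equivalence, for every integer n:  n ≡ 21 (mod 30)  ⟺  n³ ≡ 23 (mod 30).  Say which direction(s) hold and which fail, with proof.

(→) This fails: take n = 21. Then 21 ≡ 21 (mod 30), but 21³ = 9261 ≡ 21 (mod 30), not 23.

(←) This fails: take n = 17. Then 17³ = 4913 ≡ 23 (mod 30), yet 17 ≡ 17 (mod 30), not 21.

(⇒) fails and (⇐) fails.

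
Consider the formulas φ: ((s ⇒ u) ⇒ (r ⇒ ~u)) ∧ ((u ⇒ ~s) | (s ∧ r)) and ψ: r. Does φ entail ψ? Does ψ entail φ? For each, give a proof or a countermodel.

(⇒) fails and (⇐) fails.

(⟹) This fails. Under u = F, s = F, r = F, the left side is true but the right side is false.

(⟸) This fails. Under u = T, s = F, r = T, the left side is false but the right side is true.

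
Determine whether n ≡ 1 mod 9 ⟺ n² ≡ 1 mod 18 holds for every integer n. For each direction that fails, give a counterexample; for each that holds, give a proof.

(→) This fails: take n = 10. Then 10 ≡ 1 (mod 9), but 10² = 100 ≡ 10 (mod 18), not 1.

(←) This fails: take n = 17. Then 17² = 289 ≡ 1 (mod 18), yet 17 ≡ 8 (mod 9), not 1.

Neither direction holds.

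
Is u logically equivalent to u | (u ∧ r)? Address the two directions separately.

(→) Assume the antecedent. If u is true, u | (u ∧ r) reduces to true regardless of the other variables. If u is false, the antecedent cannot hold. Either way u | (u ∧ r) holds.

(←) Assume the antecedent. If u is true, u reduces to true regardless of the other variables. If u is false, the antecedent cannot hold. Either way u holds.

The biconditional holds.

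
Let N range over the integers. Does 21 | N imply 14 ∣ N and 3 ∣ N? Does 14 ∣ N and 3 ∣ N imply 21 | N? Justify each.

The forward direction fails; the converse holds.

Forward direction. This fails: take N = 21. Certainly 21 ∣ 21, but 14 ∤ 21.

Converse. Suppose 14 ∣ N and 3 ∣ N. Any common multiple of 14 and 3 is a multiple of their lcm; here gcd(14, 3) = 1, so lcm(14, 3) = 14·3 = 42, so 42 ∣ N. Since 21 ∣ 42, it follows that 21 ∣ N.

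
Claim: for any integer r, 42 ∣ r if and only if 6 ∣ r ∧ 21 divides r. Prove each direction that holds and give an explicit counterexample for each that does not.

(→) If 42 ∣ r, write r = 42q. Since 42 = 7·6, r = 6·(7q), so 6 ∣ r; and since 42 = 2·21, r = 21·(2q), so 21 ∣ r.

(←) Suppose 6 ∣ r and 21 ∣ r. Any common multiple of 6 and 21 is a multiple of their lcm; here lcm(6, 21) = 6·21/gcd(6, 21) = 126/3 = 42, so 42 ∣ r.

Both directions hold; the statement is true.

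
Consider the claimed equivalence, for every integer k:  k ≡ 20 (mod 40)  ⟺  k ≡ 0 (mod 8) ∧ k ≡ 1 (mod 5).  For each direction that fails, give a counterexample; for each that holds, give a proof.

(⇒) This fails: k = 20 gives 20 ≡ 20 (mod 40) but 20 ≡ 4 (mod 8), so the conjunction on the right does not hold.

(⇐) This fails: k = 16 satisfies both congruences on the right (16 ≡ 0 mod 8 and 16 ≡ 1 mod 5) yet 16 ≡ 16 (mod 40), not 20.

(⇒) fails and (⇐) fails.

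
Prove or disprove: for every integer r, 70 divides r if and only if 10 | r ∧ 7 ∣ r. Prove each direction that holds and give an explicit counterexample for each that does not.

Equivalent; both directions hold.

(⟹) If 70 ∣ r, write r = 70q. Since 70 = 7·10, r = 10·(7q), so 10 ∣ r; and since 70 = 10·7, r = 7·(10q), so 7 ∣ r.

(⟸) Suppose 10 ∣ r and 7 ∣ r. Any common multiple of 10 and 7 is a multiple of their lcm; here gcd(10, 7) = 1, so lcm(10, 7) = 10·7 = 70, so 70 ∣ r.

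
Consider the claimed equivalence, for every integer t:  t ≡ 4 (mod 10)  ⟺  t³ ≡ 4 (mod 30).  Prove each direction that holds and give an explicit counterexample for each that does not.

(⟹) This fails: take t = 14. Then 14 ≡ 4 (mod 10), but 14³ = 2744 ≡ 14 (mod 30), not 4.

(⟸) Conversely, the residues r modulo 30 with r³ ≡ 4 (mod 30) are exactly {4}, and each is ≡ 4 (mod 10).

(⇒) fails; (⇐) holds.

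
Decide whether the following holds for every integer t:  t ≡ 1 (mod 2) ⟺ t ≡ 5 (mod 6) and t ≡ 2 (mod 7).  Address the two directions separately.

Forward direction. This fails: t = 1 gives 1 ≡ 1 (mod 2) but 1 ≡ 1 (mod 6), so the conjunction on the right does not hold.

Converse. If t ≡ 5 (mod 6) and t ≡ 2 (mod 7), then by the Chinese remainder theorem t ≡ 23 (mod 42). Since 23 ≡ 1 (mod 2) and 2 ∣ 42, we get t ≡ 1 (mod 2).

Not equivalent: only (⇐) holds.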